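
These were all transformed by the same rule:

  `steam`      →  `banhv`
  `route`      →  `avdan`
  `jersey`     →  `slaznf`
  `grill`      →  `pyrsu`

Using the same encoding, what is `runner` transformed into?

Shifts by position in steam: pos 0: s→b (+9), pos 1: t→a (+7), pos 2: e→n (+9), pos 3: a→h (+7) — repeating every 2. The shifts repeat in a cycle of length 2: positions 0,1,… shift by +9, +7, then the pattern repeats.
For runner: r+9=a, u+7=b, n+9=w, n+7=u, e+9=n, r+7=y.

abwuny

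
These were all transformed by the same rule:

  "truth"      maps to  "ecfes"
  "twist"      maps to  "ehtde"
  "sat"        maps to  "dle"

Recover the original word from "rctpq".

Each letter is shifted forward by 11 in the alphabet (a Caesar shift of +11).
Decoding rctpq: r−11=g, c−11=r, t−11=i, p−11=e, q−11=f.

grief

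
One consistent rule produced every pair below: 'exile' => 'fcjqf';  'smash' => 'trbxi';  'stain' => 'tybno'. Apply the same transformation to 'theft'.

Shifts by position in exile: pos 0: e→f (+1), pos 1: x→c (+5), pos 2: i→j (+1), pos 3: l→q (+5) — repeating every 2. It's a Vigenère-style cipher with numeric key [1,5]: position i shifts by key[i mod 2].
Applying it to theft: t+1=u, h+5=m, e+1=f, f+5=k, t+1=u.

umfku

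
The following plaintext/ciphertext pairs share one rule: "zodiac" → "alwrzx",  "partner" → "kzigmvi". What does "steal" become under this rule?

Each pair mirrors across the alphabet (z↔a, o↔l, d↔w): positions sum to 25. This is the alphabet-reversal cipher (Atbash): a becomes z, b becomes y, etc.
On steal: s↔h, t↔g, e↔v, a↔z, l↔o.

hgvzo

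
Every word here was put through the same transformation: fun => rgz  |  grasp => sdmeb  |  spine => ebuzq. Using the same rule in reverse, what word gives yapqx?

model

Each letter is shifted forward by 12 in the alphabet (a Caesar shift of +12).
Decoding yapqx: y−12=m, a−12=o, p−12=d, q−12=e, x−12=l.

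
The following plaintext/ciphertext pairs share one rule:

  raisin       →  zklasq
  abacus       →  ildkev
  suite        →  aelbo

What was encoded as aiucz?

syrup

Shifts by position in raisin: pos 0: r→z (+8), pos 1: a→k (+10), pos 2: i→l (+3), pos 3: s→a (+8), pos 4: i→s (+10), pos 5: n→q (+3) — repeating every 3. A repeating key of period 3 is used — shifts +8, +10, +3 over and over.
Decoding aiucz: a−8=s, i−10=y, u−3=r, c−8=u, z−10=p.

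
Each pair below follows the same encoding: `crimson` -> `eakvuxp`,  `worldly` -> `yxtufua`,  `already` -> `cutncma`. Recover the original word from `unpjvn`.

senate

The shifts repeat in a cycle of length 2: positions 0,1,… shift by +2, +9, then the pattern repeats.
Reversing it on unpjvn: u−2=s, n−9=e, p−2=n, j−9=a, v−2=t, n−9=e.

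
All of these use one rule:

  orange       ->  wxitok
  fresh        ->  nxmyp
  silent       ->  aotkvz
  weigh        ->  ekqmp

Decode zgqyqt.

A repeating key of period 2 is used — shifts +8, +6 over and over.
Decoding zgqyqt: z−8=r, g−6=a, q−8=i, y−6=s, q−8=i, t−6=n.

raisin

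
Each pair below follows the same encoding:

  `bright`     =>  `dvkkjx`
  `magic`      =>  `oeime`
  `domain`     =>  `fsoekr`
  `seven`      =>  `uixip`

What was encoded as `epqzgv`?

clover

Shifts by position in bright: pos 0: b→d (+2), pos 1: r→v (+4), pos 2: i→k (+2), pos 3: g→k (+4) — repeating every 2. It's a Vigenère-style cipher with numeric key [2,4]: position i shifts by key[i mod 2].
Decoding epqzgv: e−2=c, p−4=l, q−2=o, z−4=v, g−2=e, v−4=r.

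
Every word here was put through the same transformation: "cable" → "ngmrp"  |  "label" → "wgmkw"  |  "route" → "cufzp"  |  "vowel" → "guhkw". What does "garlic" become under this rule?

It's a Vigenère-style cipher with numeric key [11,6]: position i shifts by key[i mod 2].
Applying it to garlic: g+11=r, a+6=g, r+11=c, l+6=r, i+11=t, c+6=i.

rgcrti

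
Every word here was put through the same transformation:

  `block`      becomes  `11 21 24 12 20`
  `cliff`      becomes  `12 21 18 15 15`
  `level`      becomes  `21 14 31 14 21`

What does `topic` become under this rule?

29 24 25 18 12

Letters become their 1-based position plus 9 (so a→10, b→11, …).
On topic: t=20→29, o=15→24, p=16→25, i=9→18, c=3→12.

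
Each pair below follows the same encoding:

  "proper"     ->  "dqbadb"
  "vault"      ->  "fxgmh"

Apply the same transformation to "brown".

Read the word backwards and shift each letter +12.
For brown: reverse → nworb; then shift: n+12=z, w+12=i, o+12=a, r+12=d, b+12=n.

ziadn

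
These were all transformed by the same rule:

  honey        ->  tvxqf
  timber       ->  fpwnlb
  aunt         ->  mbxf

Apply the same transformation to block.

nsyor

The shifts repeat in a cycle of length 3: positions 0,1,… shift by +12, +7, +10, then the pattern repeats.
On block: b+12=n, l+7=s, o+10=y, c+12=o, k+7=r.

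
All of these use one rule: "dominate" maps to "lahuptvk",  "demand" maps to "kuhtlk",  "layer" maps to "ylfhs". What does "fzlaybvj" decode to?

courtesy

The output letters match the input read backwards, each shifted +7: dominate reversed is etanimod. The word is reversed, then every letter is shifted forward by 7.
Undoing it on fzlaybvj: shift back: f−7=y, z−7=s, l−7=e, a−7=t, y−7=r, b−7=u, v−7=o, j−7=c → ysetruoc; then reverse → courtesy.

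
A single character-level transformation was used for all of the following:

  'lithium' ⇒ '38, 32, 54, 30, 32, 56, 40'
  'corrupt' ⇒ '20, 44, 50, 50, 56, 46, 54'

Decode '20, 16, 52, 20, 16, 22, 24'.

cascade

l(#12)→38 and i(#9)→32: differences scale by 2, so n = 2·pos + 14. With a=1..z=26, the number is 2·pos + 14.
Reversing it on 20, 16, 52, 20, 16, 22, 24: 20→(20−14)÷2=3=c, 16→(16−14)÷2=1=a, 52→(52−14)÷2=19=s, 20→(20−14)÷2=3=c, 16→(16−14)÷2=1=a, 22→(22−14)÷2=4=d, 24→(24−14)÷2=5=e.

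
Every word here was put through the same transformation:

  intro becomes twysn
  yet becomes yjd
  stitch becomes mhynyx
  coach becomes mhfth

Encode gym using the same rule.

rdl

Two steps: reverse the string, then apply a Caesar shift of +5.
For gym: reverse → myg; then shift: m+5=r, y+5=d, g+5=l.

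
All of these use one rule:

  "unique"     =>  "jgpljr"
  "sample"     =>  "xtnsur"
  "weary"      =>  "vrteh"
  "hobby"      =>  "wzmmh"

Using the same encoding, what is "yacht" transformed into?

u(20)→j(9) and n(13)→g(6) fit y≡19x+19 (mod 26); the inverse of 19 mod 26 is 11. Treating letters as 0–25, the rule is x ↦ 19x + 19 (mod 26).
For yacht: y(24)→19·24+19≡7=h; a(0)→19·0+19≡19=t; c(2)→19·2+19≡5=f; h(7)→19·7+19≡22=w; t(19)→19·19+19≡16=q (all mod 26).

htfwq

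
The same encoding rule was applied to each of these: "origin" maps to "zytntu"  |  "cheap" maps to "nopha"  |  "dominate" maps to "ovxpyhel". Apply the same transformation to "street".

Shifts by position in origin: pos 0: o→z (+11), pos 1: r→y (+7), pos 2: i→t (+11), pos 3: g→n (+7) — repeating every 2. It's a Vigenère-style cipher with numeric key [11,7]: position i shifts by key[i mod 2].
Applying it to street: s+11=d, t+7=a, r+11=c, e+7=l, e+11=p, t+7=a.

daclpa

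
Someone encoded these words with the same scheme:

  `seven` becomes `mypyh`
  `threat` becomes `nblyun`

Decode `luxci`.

radio

Every letter moves 20 places later in the alphabet, wrapping around z→a.
Decoding luxci: l−20=r, u−20=a, x−20=d, c−20=i, i−20=o.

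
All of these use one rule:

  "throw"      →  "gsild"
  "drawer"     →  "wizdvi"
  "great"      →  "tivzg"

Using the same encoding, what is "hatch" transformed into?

This is the alphabet-reversal cipher (Atbash): a becomes z, b becomes y, etc.
For hatch: h↔s, a↔z, t↔g, c↔x, h↔s.

szgxs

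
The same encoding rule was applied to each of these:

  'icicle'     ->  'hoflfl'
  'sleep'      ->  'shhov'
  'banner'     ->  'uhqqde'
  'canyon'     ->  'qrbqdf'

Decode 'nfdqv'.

snack

Two steps: reverse the string, then apply a Caesar shift of +3.
Decoding nfdqv: shift back: n−3=k, f−3=c, d−3=a, q−3=n, v−3=s → kcans; then reverse → snack.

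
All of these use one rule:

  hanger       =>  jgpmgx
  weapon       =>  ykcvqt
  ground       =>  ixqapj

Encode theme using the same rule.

A repeating key of period 2 is used — shifts +2, +6 over and over.
For theme: t+2=v, h+6=n, e+2=g, m+6=s, e+2=g.

vngsg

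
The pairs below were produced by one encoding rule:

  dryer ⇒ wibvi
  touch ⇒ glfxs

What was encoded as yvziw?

beard

Letters are reflected about the middle of the alphabet (position → 25−position): Atbash.
Undoing it on yvziw: y↔b, v↔e, z↔a, i↔r, w↔d.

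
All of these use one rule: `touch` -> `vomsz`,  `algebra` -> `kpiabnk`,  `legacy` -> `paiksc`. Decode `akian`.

eager

t(19)→v(21) and o(14)→o(14) fit y≡17x+10 (mod 26); the inverse of 17 mod 26 is 23. This is an affine cipher: with a=0,…,z=25, each position x becomes (17x+10) mod 26.
Decoding akian: a(0)→23·(0−10)≡4=e; k(10)→23·(10−10)≡0=a; i(8)→23·(8−10)≡6=g; a(0)→23·(0−10)≡4=e; n(13)→23·(13−10)≡17=r (all mod 26).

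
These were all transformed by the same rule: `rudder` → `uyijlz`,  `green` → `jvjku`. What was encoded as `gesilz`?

dancer

In rudder: r→u is +3, u→y is +4, d→i is +5, d→j is +6 — the shift increases by 1 each position. Each letter shifts forward by (position + 3), i.e. 3, 4, 5, … — the shift grows by one for each successive letter.
Reversing it on gesilz: g−3=d, e−4=a, s−5=n, i−6=c, l−7=e, z−8=r.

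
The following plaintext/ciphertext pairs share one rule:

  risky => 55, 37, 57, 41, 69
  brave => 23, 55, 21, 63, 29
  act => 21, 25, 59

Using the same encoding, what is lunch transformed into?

43, 61, 47, 25, 35

r(#18)→55 and i(#9)→37: differences scale by 2, so n = 2·pos + 19. With a=1..z=26, the number is 2·pos + 19.
For lunch: l=12→43, u=21→61, n=14→47, c=3→25, h=8→35.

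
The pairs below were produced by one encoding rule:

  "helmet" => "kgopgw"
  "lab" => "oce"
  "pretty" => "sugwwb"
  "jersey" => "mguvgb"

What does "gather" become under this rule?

jcwkgu

The rule splits by letter class: vowels +2, consonants +3.
For gather: g(cons)+3=j, a(vowel)+2=c, t(cons)+3=w, h(cons)+3=k, e(vowel)+2=g, r(cons)+3=u.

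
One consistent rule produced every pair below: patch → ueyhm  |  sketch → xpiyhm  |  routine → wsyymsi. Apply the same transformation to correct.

hswwihy

The shift depends on letter class: consonant p→u is +5, but vowel a→e is +4. The rule splits by letter class: vowels +4, consonants +5.
Applying it to correct: c(cons)+5=h, o(vowel)+4=s, r(cons)+5=w, r(cons)+5=w, e(vowel)+4=i, c(cons)+5=h, t(cons)+5=y.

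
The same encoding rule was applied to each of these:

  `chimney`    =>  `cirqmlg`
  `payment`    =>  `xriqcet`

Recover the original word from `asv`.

The output letters match the input read backwards, each shifted +4: chimney reversed is yenmihc. Two steps: reverse the string, then apply a Caesar shift of +4.
Reversing it on asv: shift back: a−4=w, s−4=o, v−4=r → wor; then reverse → row.

row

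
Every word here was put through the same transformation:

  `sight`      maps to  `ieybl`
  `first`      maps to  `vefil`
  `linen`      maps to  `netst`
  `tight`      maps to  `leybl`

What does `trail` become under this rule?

s(18)→i(8) and i(8)→e(4) fit y≡3x+6 (mod 26); the inverse of 3 mod 26 is 9. Treating letters as 0–25, the rule is x ↦ 3x + 6 (mod 26).
For trail: t(19)→3·19+6≡11=l; r(17)→3·17+6≡5=f; a(0)→3·0+6≡6=g; i(8)→3·8+6≡4=e; l(11)→3·11+6≡13=n (all mod 26).

lfgen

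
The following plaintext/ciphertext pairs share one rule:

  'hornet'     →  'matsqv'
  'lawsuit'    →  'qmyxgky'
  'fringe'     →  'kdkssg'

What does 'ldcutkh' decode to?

A repeating key of period 3 is used — shifts +5, +12, +2 over and over.
Decoding ldcutkh: l−5=g, d−12=r, c−2=a, u−5=p, t−12=h, k−2=i, h−5=c.

graphic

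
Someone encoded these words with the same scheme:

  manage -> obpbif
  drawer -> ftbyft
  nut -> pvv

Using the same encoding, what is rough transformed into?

The shift depends on letter class: consonant m→o is +2, but vowel a→b is +1. Two shifts are in play — +1 for a/e/i/o/u, +2 for every other letter.
Applying it to rough: r(cons)+2=t, o(vowel)+1=p, u(vowel)+1=v, g(cons)+2=i, h(cons)+2=j.

tpvij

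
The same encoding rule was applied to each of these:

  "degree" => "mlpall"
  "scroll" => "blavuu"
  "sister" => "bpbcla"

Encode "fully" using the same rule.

obuuh

The shift depends on letter class: consonant d→m is +9, but vowel e→l is +7. Vowels shift forward by 7 and consonants shift forward by 9.
For fully: f(cons)+9=o, u(vowel)+7=b, l(cons)+9=u, l(cons)+9=u, y(cons)+9=h.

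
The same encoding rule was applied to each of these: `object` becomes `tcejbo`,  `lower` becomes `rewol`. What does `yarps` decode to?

spray

The word is simply reversed.
Reversing it on yarps: then reverse → spray.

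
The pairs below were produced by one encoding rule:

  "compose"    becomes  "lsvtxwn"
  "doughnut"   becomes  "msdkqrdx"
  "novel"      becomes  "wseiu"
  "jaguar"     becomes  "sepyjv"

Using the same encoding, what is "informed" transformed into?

rrosaqnh

A repeating key of period 2 is used — shifts +9, +4 over and over.
Applying it to informed: i+9=r, n+4=r, f+9=o, o+4=s, r+9=a, m+4=q, e+9=n, d+4=h.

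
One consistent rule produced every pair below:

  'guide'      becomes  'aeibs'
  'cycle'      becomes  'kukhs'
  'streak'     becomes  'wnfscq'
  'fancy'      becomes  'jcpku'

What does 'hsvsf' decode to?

lever

g(6)→a(0) and u(20)→e(4) fit y≡17x+2 (mod 26); the inverse of 17 mod 26 is 23. This is an affine cipher: with a=0,…,z=25, each position x becomes (17x+2) mod 26.
Reversing it on hsvsf: h(7)→23·(7−2)≡11=l; s(18)→23·(18−2)≡4=e; v(21)→23·(21−2)≡21=v; s(18)→23·(18−2)≡4=e; f(5)→23·(5−2)≡17=r (all mod 26).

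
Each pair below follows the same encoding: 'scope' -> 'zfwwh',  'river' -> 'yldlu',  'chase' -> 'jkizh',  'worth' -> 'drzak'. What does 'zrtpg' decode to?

Shifts by position in scope: pos 0: s→z (+7), pos 1: c→f (+3), pos 2: o→w (+8), pos 3: p→w (+7), pos 4: e→h (+3) — repeating every 3. It's a Vigenère-style cipher with numeric key [7,3,8]: position i shifts by key[i mod 3].
Undoing it on zrtpg: z−7=s, r−3=o, t−8=l, p−7=i, g−3=d.

solid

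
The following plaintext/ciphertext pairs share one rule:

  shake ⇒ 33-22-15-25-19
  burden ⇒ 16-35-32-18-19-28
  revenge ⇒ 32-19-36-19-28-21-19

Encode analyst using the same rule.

s is letter #19 and maps to 33: an offset of 14. Letters become their 1-based position plus 14 (so a→15, b→16, …).
For analyst: a=1→15, n=14→28, a=1→15, l=12→26, y=25→39, s=19→33, t=20→34.

15-28-15-26-39-33-34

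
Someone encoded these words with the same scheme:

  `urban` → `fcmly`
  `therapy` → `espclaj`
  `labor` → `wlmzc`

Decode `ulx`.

jam

Compare letters: u→f is +11, r→c is +11, b→m is +11 — a constant shift. This is a Caesar cipher with shift 11.
Decoding ulx: u−11=j, l−11=a, x−11=m.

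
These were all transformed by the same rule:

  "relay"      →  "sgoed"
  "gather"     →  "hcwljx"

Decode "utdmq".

trail

Each letter shifts forward by (position + 1), i.e. 1, 2, 3, … — the shift grows by one for each successive letter.
Decoding utdmq: u−1=t, t−2=r, d−3=a, m−4=i, q−5=l.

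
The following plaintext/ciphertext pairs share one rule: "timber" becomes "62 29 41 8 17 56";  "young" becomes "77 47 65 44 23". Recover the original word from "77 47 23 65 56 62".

t(#20)→62 and i(#9)→29: differences scale by 3, so n = 3·pos + 2. Each letter becomes 3×(its alphabet position, a=1..z=26) + 2.
Reversing it on 77 47 23 65 56 62: 77→(77−2)÷3=25=y, 47→(47−2)÷3=15=o, 23→(23−2)÷3=7=g, 65→(65−2)÷3=21=u, 56→(56−2)÷3=18=r, 62→(62−2)÷3=20=t.

yogurt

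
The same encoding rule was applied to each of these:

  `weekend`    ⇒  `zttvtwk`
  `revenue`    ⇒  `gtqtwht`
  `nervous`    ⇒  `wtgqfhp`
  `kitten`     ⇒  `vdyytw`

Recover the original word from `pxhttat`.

w(22)→z(25) and e(4)→t(19) fit y≡9x+9 (mod 26); the inverse of 9 mod 26 is 3. Each letter's alphabet position (a=0..z=25) is mapped through 9·x+9 mod 26 — an affine cipher.
Undoing it on pxhttat: p(15)→3·(15−9)≡18=s; x(23)→3·(23−9)≡16=q; h(7)→3·(7−9)≡20=u; t(19)→3·(19−9)≡4=e; t(19)→3·(19−9)≡4=e; a(0)→3·(0−9)≡25=z; t(19)→3·(19−9)≡4=e (all mod 26).

squeeze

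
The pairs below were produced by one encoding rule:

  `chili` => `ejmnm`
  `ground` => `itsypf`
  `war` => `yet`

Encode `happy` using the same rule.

jerra

The shift depends on letter class: consonant c→e is +2, but vowel i→m is +4. Two shifts are in play — +4 for a/e/i/o/u, +2 for every other letter.
Applying it to happy: h(cons)+2=j, a(vowel)+4=e, p(cons)+2=r, p(cons)+2=r, y(cons)+2=a.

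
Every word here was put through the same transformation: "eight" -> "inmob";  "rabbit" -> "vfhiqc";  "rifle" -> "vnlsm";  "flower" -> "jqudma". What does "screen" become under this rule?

In eight: e→i is +4, i→n is +5, g→m is +6, h→o is +7 — the shift increases by 1 each position. Letter i (0-indexed) is shifted by i+4, so successive shifts are 4, 5, 6, ….
Applying it to screen: s+4=w, c+5=h, r+6=x, e+7=l, e+8=m, n+9=w.

whxlmw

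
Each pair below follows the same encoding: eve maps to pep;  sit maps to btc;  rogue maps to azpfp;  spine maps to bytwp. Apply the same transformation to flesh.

oupbq

Vowels shift forward by 11 and consonants shift forward by 9.
Applying it to flesh: f(cons)+9=o, l(cons)+9=u, e(vowel)+11=p, s(cons)+9=b, h(cons)+9=q.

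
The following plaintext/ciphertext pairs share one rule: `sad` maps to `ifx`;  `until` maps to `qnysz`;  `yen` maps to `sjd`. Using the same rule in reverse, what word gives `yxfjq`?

The output letters match the input read backwards, each shifted +5: sad reversed is das. The word is reversed, then every letter is shifted forward by 5.
Reversing it on yxfjq: shift back: y−5=t, x−5=s, f−5=a, j−5=e, q−5=l → tsael; then reverse → least.

least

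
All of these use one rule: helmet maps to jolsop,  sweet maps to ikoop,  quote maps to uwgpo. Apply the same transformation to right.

h(7)→j(9) and e(4)→o(14) fit y≡7x+12 (mod 26); the inverse of 7 mod 26 is 15. Each letter's alphabet position (a=0..z=25) is mapped through 7·x+12 mod 26 — an affine cipher.
For right: r(17)→7·17+12≡1=b; i(8)→7·8+12≡16=q; g(6)→7·6+12≡2=c; h(7)→7·7+12≡9=j; t(19)→7·19+12≡15=p (all mod 26).

bqcjp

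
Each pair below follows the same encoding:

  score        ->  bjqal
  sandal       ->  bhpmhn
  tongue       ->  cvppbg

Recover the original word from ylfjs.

pedal

The shifts repeat in a cycle of length 3: positions 0,1,… shift by +9, +7, +2, then the pattern repeats.
Reversing it on ylfjs: y−9=p, l−7=e, f−2=d, j−9=a, s−7=l.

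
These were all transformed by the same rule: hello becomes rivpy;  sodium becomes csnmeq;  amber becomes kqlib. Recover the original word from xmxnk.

ninja

It's a Vigenère-style cipher with numeric key [10,4]: position i shifts by key[i mod 2].
Reversing it on xmxnk: x−10=n, m−4=i, x−10=n, n−4=j, k−10=a.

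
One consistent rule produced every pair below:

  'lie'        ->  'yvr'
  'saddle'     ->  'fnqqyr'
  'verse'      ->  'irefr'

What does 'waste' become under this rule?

Every letter moves 13 places later in the alphabet, wrapping around z→a.
On waste: w+13=j, a+13=n, s+13=f, t+13=g, e+13=r.

jnfgr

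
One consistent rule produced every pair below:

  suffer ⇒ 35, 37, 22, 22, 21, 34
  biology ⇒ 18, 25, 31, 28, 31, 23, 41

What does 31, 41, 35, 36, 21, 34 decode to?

s is letter #19 and maps to 35: an offset of 16. Letters become their 1-based position plus 16 (so a→17, b→18, …).
Undoing it on 31, 41, 35, 36, 21, 34: 31→(31−16)÷1=15=o, 41→(41−16)÷1=25=y, 35→(35−16)÷1=19=s, 36→(36−16)÷1=20=t, 21→(21−16)÷1=5=e, 34→(34−16)÷1=18=r.

oyster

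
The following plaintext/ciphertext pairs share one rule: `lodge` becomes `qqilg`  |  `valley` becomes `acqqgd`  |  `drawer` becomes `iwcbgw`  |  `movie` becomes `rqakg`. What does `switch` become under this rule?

xbkyhm

The shift depends on letter class: consonant l→q is +5, but vowel o→q is +2. Two shifts are in play — +2 for a/e/i/o/u, +5 for every other letter.
Applying it to switch: s(cons)+5=x, w(cons)+5=b, i(vowel)+2=k, t(cons)+5=y, c(cons)+5=h, h(cons)+5=m.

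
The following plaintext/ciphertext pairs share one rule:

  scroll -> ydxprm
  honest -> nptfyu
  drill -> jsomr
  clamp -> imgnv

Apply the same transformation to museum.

svyfan

Shifts by position in scroll: pos 0: s→y (+6), pos 1: c→d (+1), pos 2: r→x (+6), pos 3: o→p (+1) — repeating every 2. The shifts repeat in a cycle of length 2: positions 0,1,… shift by +6, +1, then the pattern repeats.
For museum: m+6=s, u+1=v, s+6=y, e+1=f, u+6=a, m+1=n.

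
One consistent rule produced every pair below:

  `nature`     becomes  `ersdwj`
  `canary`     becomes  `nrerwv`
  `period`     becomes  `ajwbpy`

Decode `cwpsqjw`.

brother

n(13)→e(4) and a(0)→r(17) fit y≡11x+17 (mod 26); the inverse of 11 mod 26 is 19. Treating letters as 0–25, the rule is x ↦ 11x + 17 (mod 26).
Undoing it on cwpsqjw: c(2)→19·(2−17)≡1=b; w(22)→19·(22−17)≡17=r; p(15)→19·(15−17)≡14=o; s(18)→19·(18−17)≡19=t; q(16)→19·(16−17)≡7=h; j(9)→19·(9−17)≡4=e; w(22)→19·(22−17)≡17=r (all mod 26).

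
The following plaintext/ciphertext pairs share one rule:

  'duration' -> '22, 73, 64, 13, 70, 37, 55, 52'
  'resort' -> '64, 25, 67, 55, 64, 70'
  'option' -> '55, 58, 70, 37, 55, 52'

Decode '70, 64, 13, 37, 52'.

train

d(#4)→22 and u(#21)→73: differences scale by 3, so n = 3·pos + 10. With a=1..z=26, the number is 3·pos + 10.
Reversing it on 70, 64, 13, 37, 52: 70→(70−10)÷3=20=t, 64→(64−10)÷3=18=r, 13→(13−10)÷3=1=a, 37→(37−10)÷3=9=i, 52→(52−10)÷3=14=n.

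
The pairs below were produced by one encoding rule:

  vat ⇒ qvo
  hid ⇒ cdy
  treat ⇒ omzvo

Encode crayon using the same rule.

Compare letters: v→q is +21, a→v is +21, t→o is +21 — a constant shift. Each letter is shifted forward by 21 in the alphabet (a Caesar shift of +21).
On crayon: c+21=x, r+21=m, a+21=v, y+21=t, o+21=j, n+21=i.

xmvtji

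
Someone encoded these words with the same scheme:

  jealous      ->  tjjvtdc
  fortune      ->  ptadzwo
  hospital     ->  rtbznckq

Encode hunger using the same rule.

rzwqja

Shifts by position in jealous: pos 0: j→t (+10), pos 1: e→j (+5), pos 2: a→j (+9), pos 3: l→v (+10), pos 4: o→t (+5), pos 5: u→d (+9) — repeating every 3. A repeating key of period 3 is used — shifts +10, +5, +9 over and over.
Applying it to hunger: h+10=r, u+5=z, n+9=w, g+10=q, e+5=j, r+9=a.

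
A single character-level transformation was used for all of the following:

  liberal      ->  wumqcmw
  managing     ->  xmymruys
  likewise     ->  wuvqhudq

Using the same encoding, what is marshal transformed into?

xmcesmw

Shifts by position in liberal: pos 0: l→w (+11), pos 1: i→u (+12), pos 2: b→m (+11), pos 3: e→q (+12) — repeating every 2. The shifts repeat in a cycle of length 2: positions 0,1,… shift by +11, +12, then the pattern repeats.
On marshal: m+11=x, a+12=m, r+11=c, s+12=e, h+11=s, a+12=m, l+11=w.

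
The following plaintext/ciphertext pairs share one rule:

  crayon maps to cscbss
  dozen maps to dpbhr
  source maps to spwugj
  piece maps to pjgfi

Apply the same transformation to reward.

Letter i (0-indexed) is shifted by i+0, so successive shifts are 0, 1, 2, ….
On reward: r+0=r, e+1=f, w+2=y, a+3=d, r+4=v, d+5=i.

rfydvi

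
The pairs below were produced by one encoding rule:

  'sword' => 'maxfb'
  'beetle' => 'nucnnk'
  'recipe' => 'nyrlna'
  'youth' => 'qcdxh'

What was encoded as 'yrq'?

The output letters match the input read backwards, each shifted +9: sword reversed is drows. The word is reversed, then every letter is shifted forward by 9.
Reversing it on yrq: shift back: y−9=p, r−9=i, q−9=h → pih; then reverse → hip.

hip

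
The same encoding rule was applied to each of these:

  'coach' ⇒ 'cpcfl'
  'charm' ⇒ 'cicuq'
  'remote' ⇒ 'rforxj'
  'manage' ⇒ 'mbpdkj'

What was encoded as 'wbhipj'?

In coach: c→c is +0, o→p is +1, a→c is +2, c→f is +3 — the shift increases by 1 each position. Each letter shifts forward by its position index (0, 1, 2, …) — the shift grows by one for each successive letter.
Decoding wbhipj: w−0=w, b−1=a, h−2=f, i−3=f, p−4=l, j−5=e.

waffle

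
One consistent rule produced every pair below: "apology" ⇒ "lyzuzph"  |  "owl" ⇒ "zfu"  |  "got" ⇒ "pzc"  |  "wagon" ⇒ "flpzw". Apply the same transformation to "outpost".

zfcyzbc

The shift depends on letter class: consonant p→y is +9, but vowel a→l is +11. Vowels shift forward by 11 and consonants shift forward by 9.
Applying it to outpost: o(vowel)+11=z, u(vowel)+11=f, t(cons)+9=c, p(cons)+9=y, o(vowel)+11=z, s(cons)+9=b, t(cons)+9=c.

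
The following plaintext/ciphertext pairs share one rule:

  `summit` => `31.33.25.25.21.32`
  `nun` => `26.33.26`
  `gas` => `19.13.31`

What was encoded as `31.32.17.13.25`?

steam

s is letter #19 and maps to 31: an offset of 12. The number is (letter's place in the alphabet, a=1) + 12.
Reversing it on 31.32.17.13.25: 31→(31−12)÷1=19=s, 32→(32−12)÷1=20=t, 17→(17−12)÷1=5=e, 13→(13−12)÷1=1=a, 25→(25−12)÷1=13=m.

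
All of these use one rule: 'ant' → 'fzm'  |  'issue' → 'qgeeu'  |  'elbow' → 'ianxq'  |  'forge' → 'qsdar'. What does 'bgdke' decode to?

syrup

Two steps: reverse the string, then apply a Caesar shift of +12.
Decoding bgdke: shift back: b−12=p, g−12=u, d−12=r, k−12=y, e−12=s → purys; then reverse → syrup.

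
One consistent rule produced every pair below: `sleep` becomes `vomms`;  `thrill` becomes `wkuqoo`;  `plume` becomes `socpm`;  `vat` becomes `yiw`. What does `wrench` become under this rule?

zumqfk

Vowels shift forward by 8 and consonants shift forward by 3.
Applying it to wrench: w(cons)+3=z, r(cons)+3=u, e(vowel)+8=m, n(cons)+3=q, c(cons)+3=f, h(cons)+3=k.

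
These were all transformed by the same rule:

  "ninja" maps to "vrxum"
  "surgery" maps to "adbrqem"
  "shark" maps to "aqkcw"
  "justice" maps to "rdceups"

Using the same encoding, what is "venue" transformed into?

In ninja: n→v is +8, i→r is +9, n→x is +10, j→u is +11 — the shift increases by 1 each position. The shift increases by 1 at each position, starting from +8: 8, 9, 10, ….
Applying it to venue: v+8=d, e+9=n, n+10=x, u+11=f, e+12=q.

dnxfq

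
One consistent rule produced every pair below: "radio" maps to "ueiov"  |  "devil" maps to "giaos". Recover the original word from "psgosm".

In radio: r→u is +3, a→e is +4, d→i is +5, i→o is +6 — the shift increases by 1 each position. Letter i (0-indexed) is shifted by i+3, so successive shifts are 3, 4, 5, ….
Reversing it on psgosm: p−3=m, s−4=o, g−5=b, o−6=i, s−7=l, m−8=e.

mobile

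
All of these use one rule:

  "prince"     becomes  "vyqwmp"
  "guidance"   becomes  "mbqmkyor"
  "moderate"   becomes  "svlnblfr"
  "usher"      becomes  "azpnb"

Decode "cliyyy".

weapon

In prince: p→v is +6, r→y is +7, i→q is +8, n→w is +9 — the shift increases by 1 each position. Each letter shifts forward by (position + 6), i.e. 6, 7, 8, … — the shift grows by one for each successive letter.
Undoing it on cliyyy: c−6=w, l−7=e, i−8=a, y−9=p, y−10=o, y−11=n.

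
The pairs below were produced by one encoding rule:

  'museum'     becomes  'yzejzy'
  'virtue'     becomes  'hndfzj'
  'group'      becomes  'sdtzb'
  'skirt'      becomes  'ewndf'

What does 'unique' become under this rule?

zznczj

The shift depends on letter class: consonant m→y is +12, but vowel u→z is +5. Vowels shift forward by 5 and consonants shift forward by 12.
Applying it to unique: u(vowel)+5=z, n(cons)+12=z, i(vowel)+5=n, q(cons)+12=c, u(vowel)+5=z, e(vowel)+5=j.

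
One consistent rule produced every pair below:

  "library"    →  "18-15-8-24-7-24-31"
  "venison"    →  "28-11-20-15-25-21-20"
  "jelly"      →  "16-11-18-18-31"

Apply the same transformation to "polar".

Each letter is replaced by its alphabet position (a=1..z=26) + 6.
For polar: p=16→22, o=15→21, l=12→18, a=1→7, r=18→24.

22-21-18-7-24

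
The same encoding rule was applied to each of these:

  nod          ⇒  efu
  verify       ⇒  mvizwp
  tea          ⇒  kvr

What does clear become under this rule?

tcvri

This is a Caesar cipher with shift 17.
Applying it to clear: c+17=t, l+17=c, e+17=v, a+17=r, r+17=i.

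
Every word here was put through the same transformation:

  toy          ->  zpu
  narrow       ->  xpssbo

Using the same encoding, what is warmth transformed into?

iunsbx

The output letters match the input read backwards, each shifted +1: toy reversed is yot. The word is reversed, then every letter is shifted forward by 1.
On warmth: reverse → htmraw; then shift: h+1=i, t+1=u, m+1=n, r+1=s, a+1=b, w+1=x.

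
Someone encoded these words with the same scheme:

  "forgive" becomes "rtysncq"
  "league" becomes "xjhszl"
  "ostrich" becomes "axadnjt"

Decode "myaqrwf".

Shifts by position in forgive: pos 0: f→r (+12), pos 1: o→t (+5), pos 2: r→y (+7), pos 3: g→s (+12), pos 4: i→n (+5), pos 5: v→c (+7) — repeating every 3. It's a Vigenère-style cipher with numeric key [12,5,7]: position i shifts by key[i mod 3].
Decoding myaqrwf: m−12=a, y−5=t, a−7=t, q−12=e, r−5=m, w−7=p, f−12=t.

attempt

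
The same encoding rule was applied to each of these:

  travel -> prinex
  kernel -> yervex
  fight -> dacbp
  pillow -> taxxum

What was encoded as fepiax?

detail

This is an affine cipher: with a=0,…,z=25, each position x becomes (25x+8) mod 26.
Undoing it on fepiax: f(5)→25·(5−8)≡3=d; e(4)→25·(4−8)≡4=e; p(15)→25·(15−8)≡19=t; i(8)→25·(8−8)≡0=a; a(0)→25·(0−8)≡8=i; x(23)→25·(23−8)≡11=l (all mod 26).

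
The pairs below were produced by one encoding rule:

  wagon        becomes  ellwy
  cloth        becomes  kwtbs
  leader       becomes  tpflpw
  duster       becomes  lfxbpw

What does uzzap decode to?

mouse

Shifts by position in wagon: pos 0: w→e (+8), pos 1: a→l (+11), pos 2: g→l (+5), pos 3: o→w (+8), pos 4: n→y (+11) — repeating every 3. It's a Vigenère-style cipher with numeric key [8,11,5]: position i shifts by key[i mod 3].
Reversing it on uzzap: u−8=m, z−11=o, z−5=u, a−8=s, p−11=e.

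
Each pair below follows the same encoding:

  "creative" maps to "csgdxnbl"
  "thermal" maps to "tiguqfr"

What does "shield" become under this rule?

sikhpi

In creative: c→c is +0, r→s is +1, e→g is +2, a→d is +3 — the shift increases by 1 each position. Each letter shifts forward by its position index (0, 1, 2, …) — the shift grows by one for each successive letter.
On shield: s+0=s, h+1=i, i+2=k, e+3=h, l+4=p, d+5=i.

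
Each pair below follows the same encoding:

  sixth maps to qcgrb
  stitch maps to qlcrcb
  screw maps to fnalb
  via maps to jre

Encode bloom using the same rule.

The output letters match the input read backwards, each shifted +9: sixth reversed is htxis. Read the word backwards and shift each letter +9.
For bloom: reverse → moolb; then shift: m+9=v, o+9=x, o+9=x, l+9=u, b+9=k.

vxxuk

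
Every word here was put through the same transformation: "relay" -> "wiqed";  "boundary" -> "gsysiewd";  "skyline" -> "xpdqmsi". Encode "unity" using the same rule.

ysmyd

Vowels shift forward by 4 and consonants shift forward by 5.
On unity: u(vowel)+4=y, n(cons)+5=s, i(vowel)+4=m, t(cons)+5=y, y(cons)+5=d.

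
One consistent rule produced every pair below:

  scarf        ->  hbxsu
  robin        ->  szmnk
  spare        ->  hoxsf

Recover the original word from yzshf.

Each letter's alphabet position (a=0..z=25) is mapped through 15·x+23 mod 26 — an affine cipher.
Reversing it on yzshf: y(24)→7·(24−23)≡7=h; z(25)→7·(25−23)≡14=o; s(18)→7·(18−23)≡17=r; h(7)→7·(7−23)≡18=s; f(5)→7·(5−23)≡4=e (all mod 26).

horse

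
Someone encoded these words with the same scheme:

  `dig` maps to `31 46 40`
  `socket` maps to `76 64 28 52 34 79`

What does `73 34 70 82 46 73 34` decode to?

d(#4)→31 and i(#9)→46: differences scale by 3, so n = 3·pos + 19. With a=1..z=26, the number is 3·pos + 19.
Decoding 73 34 70 82 46 73 34: 73→(73−19)÷3=18=r, 34→(34−19)÷3=5=e, 70→(70−19)÷3=17=q, 82→(82−19)÷3=21=u, 46→(46−19)÷3=9=i, 73→(73−19)÷3=18=r, 34→(34−19)÷3=5=e.

require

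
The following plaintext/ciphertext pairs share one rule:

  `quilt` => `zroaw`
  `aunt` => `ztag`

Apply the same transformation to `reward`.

jxgckx

The word is reversed, then every letter is shifted forward by 6.
For reward: reverse → drawer; then shift: d+6=j, r+6=x, a+6=g, w+6=c, e+6=k, r+6=x.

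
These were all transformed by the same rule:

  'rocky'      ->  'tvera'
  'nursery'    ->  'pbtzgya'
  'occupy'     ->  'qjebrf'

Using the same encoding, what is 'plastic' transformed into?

Shifts by position in rocky: pos 0: r→t (+2), pos 1: o→v (+7), pos 2: c→e (+2), pos 3: k→r (+7) — repeating every 2. It's a Vigenère-style cipher with numeric key [2,7]: position i shifts by key[i mod 2].
Applying it to plastic: p+2=r, l+7=s, a+2=c, s+7=z, t+2=v, i+7=p, c+2=e.

rsczvpe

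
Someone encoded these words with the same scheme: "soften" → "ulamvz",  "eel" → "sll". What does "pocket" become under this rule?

alrjvw

Two steps: reverse the string, then apply a Caesar shift of +7.
On pocket: reverse → tekcop; then shift: t+7=a, e+7=l, k+7=r, c+7=j, o+7=v, p+7=w.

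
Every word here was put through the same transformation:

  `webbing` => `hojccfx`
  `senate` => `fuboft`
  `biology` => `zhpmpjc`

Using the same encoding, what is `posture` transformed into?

The output letters match the input read backwards, each shifted +1: webbing reversed is gnibbew. Read the word backwards and shift each letter +1.
For posture: reverse → erutsop; then shift: e+1=f, r+1=s, u+1=v, t+1=u, s+1=t, o+1=p, p+1=q.

fsvutpq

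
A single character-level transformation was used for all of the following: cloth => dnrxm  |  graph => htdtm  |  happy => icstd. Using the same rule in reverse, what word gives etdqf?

drama

The shift increases by 1 at each position, starting from +1: 1, 2, 3, ….
Decoding etdqf: e−1=d, t−2=r, d−3=a, q−4=m, f−5=a.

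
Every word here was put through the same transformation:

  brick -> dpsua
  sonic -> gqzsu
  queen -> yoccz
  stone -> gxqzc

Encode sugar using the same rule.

gokmp

b(1)→d(3) and r(17)→p(15) fit y≡17x+12 (mod 26); the inverse of 17 mod 26 is 23. This is an affine cipher: with a=0,…,z=25, each position x becomes (17x+12) mod 26.
Applying it to sugar: s(18)→17·18+12≡6=g; u(20)→17·20+12≡14=o; g(6)→17·6+12≡10=k; a(0)→17·0+12≡12=m; r(17)→17·17+12≡15=p (all mod 26).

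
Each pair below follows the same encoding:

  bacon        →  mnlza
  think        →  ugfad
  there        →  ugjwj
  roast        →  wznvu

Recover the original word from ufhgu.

tight

This is an affine cipher: with a=0,…,z=25, each position x becomes (25x+13) mod 26.
Reversing it on ufhgu: u(20)→25·(20−13)≡19=t; f(5)→25·(5−13)≡8=i; h(7)→25·(7−13)≡6=g; g(6)→25·(6−13)≡7=h; u(20)→25·(20−13)≡19=t (all mod 26).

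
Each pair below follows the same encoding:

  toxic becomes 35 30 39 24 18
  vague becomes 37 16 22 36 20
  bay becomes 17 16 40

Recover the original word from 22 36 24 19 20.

t is letter #20 and maps to 35: an offset of 15. Letters become their 1-based position plus 15 (so a→16, b→17, …).
Decoding 22 36 24 19 20: 22→(22−15)÷1=7=g, 36→(36−15)÷1=21=u, 24→(24−15)÷1=9=i, 19→(19−15)÷1=4=d, 20→(20−15)÷1=5=e.

guide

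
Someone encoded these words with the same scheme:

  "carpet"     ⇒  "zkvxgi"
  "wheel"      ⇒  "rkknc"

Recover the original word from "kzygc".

Two steps: reverse the string, then apply a Caesar shift of +6.
Reversing it on kzygc: shift back: k−6=e, z−6=t, y−6=s, g−6=a, c−6=w → etsaw; then reverse → waste.

waste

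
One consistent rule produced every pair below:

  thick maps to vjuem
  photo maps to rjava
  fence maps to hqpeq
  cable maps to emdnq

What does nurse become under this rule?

The shift depends on letter class: consonant t→v is +2, but vowel i→u is +12. Vowels shift forward by 12 and consonants shift forward by 2.
Applying it to nurse: n(cons)+2=p, u(vowel)+12=g, r(cons)+2=t, s(cons)+2=u, e(vowel)+12=q.

pgtuq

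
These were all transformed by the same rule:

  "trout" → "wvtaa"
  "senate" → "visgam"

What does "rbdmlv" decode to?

oxygen

In trout: t→w is +3, r→v is +4, o→t is +5, u→a is +6 — the shift increases by 1 each position. The shift increases by 1 at each position, starting from +3: 3, 4, 5, ….
Decoding rbdmlv: r−3=o, b−4=x, d−5=y, m−6=g, l−7=e, v−8=n.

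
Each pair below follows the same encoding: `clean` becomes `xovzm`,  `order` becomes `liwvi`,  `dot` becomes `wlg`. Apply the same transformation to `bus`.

Each pair mirrors across the alphabet (c↔x, l↔o, e↔v): positions sum to 25. This is the alphabet-reversal cipher (Atbash): a becomes z, b becomes y, etc.
Applying it to bus: b↔y, u↔f, s↔h.

yfh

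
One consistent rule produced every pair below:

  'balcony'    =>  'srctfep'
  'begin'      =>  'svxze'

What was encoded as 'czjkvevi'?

Compare letters: b→s is +17, a→r is +17, l→c is +17 — a constant shift. This is a Caesar cipher with shift 17.
Undoing it on czjkvevi: c−17=l, z−17=i, j−17=s, k−17=t, v−17=e, e−17=n, v−17=e, i−17=r.

listener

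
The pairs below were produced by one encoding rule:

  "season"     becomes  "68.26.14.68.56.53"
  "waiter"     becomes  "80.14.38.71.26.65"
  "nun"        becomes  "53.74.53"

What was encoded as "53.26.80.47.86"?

newly

s(#19)→68 and e(#5)→26: differences scale by 3, so n = 3·pos + 11. The formula is n = 3×(alphabet index, a=1) + 11.
Reversing it on 53.26.80.47.86: 53→(53−11)÷3=14=n, 26→(26−11)÷3=5=e, 80→(80−11)÷3=23=w, 47→(47−11)÷3=12=l, 86→(86−11)÷3=25=y.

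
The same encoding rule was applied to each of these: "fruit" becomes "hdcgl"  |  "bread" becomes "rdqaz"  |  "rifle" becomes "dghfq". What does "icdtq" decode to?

curve

f(5)→h(7) and r(17)→d(3) fit y≡17x+0 (mod 26); the inverse of 17 mod 26 is 23. Each letter's alphabet position (a=0..z=25) is mapped through 17·x+0 mod 26 — an affine cipher.
Decoding icdtq: i(8)→23·(8−0)≡2=c; c(2)→23·(2−0)≡20=u; d(3)→23·(3−0)≡17=r; t(19)→23·(19−0)≡21=v; q(16)→23·(16−0)≡4=e (all mod 26).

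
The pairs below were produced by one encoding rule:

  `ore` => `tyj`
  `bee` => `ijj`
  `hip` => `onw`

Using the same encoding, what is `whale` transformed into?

dofsj

The shift depends on letter class: consonant r→y is +7, but vowel o→t is +5. The rule splits by letter class: vowels +5, consonants +7.
On whale: w(cons)+7=d, h(cons)+7=o, a(vowel)+5=f, l(cons)+7=s, e(vowel)+5=j.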